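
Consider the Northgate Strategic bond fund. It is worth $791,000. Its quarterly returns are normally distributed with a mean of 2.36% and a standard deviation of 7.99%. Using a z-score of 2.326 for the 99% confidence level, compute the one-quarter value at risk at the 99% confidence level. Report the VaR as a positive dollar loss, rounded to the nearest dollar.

Return at the 99% tail: μ − z·σ = 2.36% − 2.326 × 7.99% = 2.36 − 18.58474 = -16.22474%
VaR = −(-16.22474%) × $791,000 = 16.22474% × $791,000 = $128,338

$128,338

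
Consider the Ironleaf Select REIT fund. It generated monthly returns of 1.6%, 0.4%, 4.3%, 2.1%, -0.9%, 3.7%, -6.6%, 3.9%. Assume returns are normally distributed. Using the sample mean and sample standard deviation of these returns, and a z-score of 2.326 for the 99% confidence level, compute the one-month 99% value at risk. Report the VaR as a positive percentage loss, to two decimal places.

7.27

r̄ = (1.6 + 0.4 + 4.3 + 2.1 − 0.9 + 3.7 − 6.6 + 3.9) / 8 = 1.0625%
Σ(r − r̄)² = (1.6 − 1.0625)² + (0.4 − 1.0625)² + (4.3 − 1.0625)² + … = 89.8588
σ = √[89.8588 / 7] = 3.5829%
VaR = −(r̄ − z·σ) = −(1.0625 − 2.326 × 3.5829) = −(-7.2713) = 7.2713%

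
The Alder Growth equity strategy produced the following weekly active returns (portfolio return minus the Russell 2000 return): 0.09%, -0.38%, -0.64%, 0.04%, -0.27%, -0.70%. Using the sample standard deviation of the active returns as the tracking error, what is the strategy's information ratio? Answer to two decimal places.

-0.93

Mean return μ = -1.860 / 6 = -0.3100%
Sample std dev = √[0.5500 / 5] = 0.3317%
IR = μ / tracking error = -0.3100 / 0.3317 = -0.9346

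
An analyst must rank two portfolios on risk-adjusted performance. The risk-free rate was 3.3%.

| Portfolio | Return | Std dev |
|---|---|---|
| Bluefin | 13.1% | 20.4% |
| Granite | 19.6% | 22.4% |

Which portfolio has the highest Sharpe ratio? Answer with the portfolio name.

Granite

Bluefin: Sharpe ratio = (13.1% − 3.3%) / 20.4% = 0.480
Granite: Sharpe ratio = (19.6% − 3.3%) / 22.4% = 0.728
Highest: Granite (0.728).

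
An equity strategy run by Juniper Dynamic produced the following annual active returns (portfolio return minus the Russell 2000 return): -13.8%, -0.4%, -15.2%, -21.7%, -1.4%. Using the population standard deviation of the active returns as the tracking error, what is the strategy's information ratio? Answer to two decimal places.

r̄ = (-13.8 − 0.4 − 15.2 − 21.7 − 1.4) / 5 = -52.50 / 5 = -10.5000%
Σ(r − r̄)² = (-13.8 − (-10.5000))² + (-0.4 − (-10.5000))² + (-15.2 − (-10.5000))² + … = 343.2400
population σ = √(343.2400 / 5) = √68.6480 = 8.2854%
IR = r̄ / tracking error = -10.5000 / 8.2854 = -1.2673

-1.27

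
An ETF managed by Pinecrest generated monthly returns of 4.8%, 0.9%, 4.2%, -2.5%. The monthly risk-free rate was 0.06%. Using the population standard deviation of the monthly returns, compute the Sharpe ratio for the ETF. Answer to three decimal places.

r̄ = (4.8 + 0.9 + 4.2 − 2.5) / 4 = 1.8500%
Population σ = √[Σ(r − r̄)² / 4] = √[34.0500 / 4] = √8.5125 = 2.9176%
Sharpe = (r̄ − rf) / σ = (1.8500 − 0.06) / 2.9176 = 1.7900 / 2.9176 = 0.6135

0.614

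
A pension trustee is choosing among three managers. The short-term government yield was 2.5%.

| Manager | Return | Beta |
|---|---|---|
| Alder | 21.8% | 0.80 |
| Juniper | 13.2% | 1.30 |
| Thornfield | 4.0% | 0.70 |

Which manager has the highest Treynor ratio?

Alder: Treynor = (21.8% − 2.5%) / 0.80 = 24.125
Juniper: Treynor = (13.2% − 2.5%) / 1.30 = 8.231
Thornfield: Treynor = (4.0% − 2.5%) / 0.70 = 2.143
Highest: Alder (24.125).

Alder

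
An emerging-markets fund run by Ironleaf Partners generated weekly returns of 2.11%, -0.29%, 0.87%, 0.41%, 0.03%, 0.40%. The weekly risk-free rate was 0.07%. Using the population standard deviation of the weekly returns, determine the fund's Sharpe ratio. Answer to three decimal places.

Mean return r̄ = 3.530 / 6 = 0.5883%
Σ(r − r̄)² = (2.11 − 0.5883)² + (-0.29 − 0.5883)² + … = 3.5453
population σ = √(3.5453 / 6) = √0.5909 = 0.7687%
Sharpe = (r̄ − rf) / σ = (0.5883 − 0.07) / 0.7687 = 0.5183 / 0.7687 = 0.6743

0.674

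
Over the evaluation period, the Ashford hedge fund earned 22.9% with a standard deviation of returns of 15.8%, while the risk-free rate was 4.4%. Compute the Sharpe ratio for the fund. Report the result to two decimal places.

1.17

Sharpe = (Rp − Rf) / σp = (22.9% − 4.4%) / 15.8% = 18.50% / 15.8% = 1.1709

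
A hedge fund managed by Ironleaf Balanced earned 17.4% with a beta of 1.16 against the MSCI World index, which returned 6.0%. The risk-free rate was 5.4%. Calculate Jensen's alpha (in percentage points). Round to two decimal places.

CAPM expected return = Rf + β(Rm − Rf) = 5.4% + 1.16 × (6.0% − 5.4%) = 5.4 + 1.16 × 0.60 = 6.0960%
Jensen's α = Rp − E[R] = 17.4% − 6.0960% = 11.3040

11.30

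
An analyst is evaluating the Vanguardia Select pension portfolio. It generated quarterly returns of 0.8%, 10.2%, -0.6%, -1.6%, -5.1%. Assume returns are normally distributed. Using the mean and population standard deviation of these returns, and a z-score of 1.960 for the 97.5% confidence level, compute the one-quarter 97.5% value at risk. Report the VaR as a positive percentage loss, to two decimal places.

r̄ = (0.8 + 10.2 − 0.6 − 1.6 − 5.1) / 5 = 3.70 / 5 = 0.7400%
Σ(r − r̄)² = (0.8 − 0.7400)² + (10.2 − 0.7400)² + (-0.6 − 0.7400)² + … = 130.8720
population σ = √(130.8720 / 5) = √26.1744 = 5.1161%
VaR = −(r̄ − z·σ) = −(0.7400 − 1.960 × 5.1161) = −(-9.2876) = 9.2876%

9.29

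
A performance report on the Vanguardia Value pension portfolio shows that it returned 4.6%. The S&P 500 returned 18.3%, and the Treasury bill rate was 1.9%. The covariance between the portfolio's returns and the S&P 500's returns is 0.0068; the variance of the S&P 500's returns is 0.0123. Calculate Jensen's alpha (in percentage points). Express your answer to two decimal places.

-6.37

β = Cov / Var = 0.0068 / 0.0123 = 0.5528
E[R] = Rf + β(Rm − Rf) = 1.9% + 0.5528 × (18.3% − 1.9%) = 10.9659%
α = Rp − E[R] = 4.6% − 10.9659% = -6.3659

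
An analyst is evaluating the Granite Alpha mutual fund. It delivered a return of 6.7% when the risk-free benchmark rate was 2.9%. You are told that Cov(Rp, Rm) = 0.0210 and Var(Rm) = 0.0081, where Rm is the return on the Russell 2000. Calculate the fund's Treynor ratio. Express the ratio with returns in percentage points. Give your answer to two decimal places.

β = Cov / Var = 0.0210 / 0.0081 = 2.5926
Treynor = (Rp − Rf) / β = (6.7% − 2.9%) / 2.5926 = 3.80 / 2.5926 = 1.4657

1.47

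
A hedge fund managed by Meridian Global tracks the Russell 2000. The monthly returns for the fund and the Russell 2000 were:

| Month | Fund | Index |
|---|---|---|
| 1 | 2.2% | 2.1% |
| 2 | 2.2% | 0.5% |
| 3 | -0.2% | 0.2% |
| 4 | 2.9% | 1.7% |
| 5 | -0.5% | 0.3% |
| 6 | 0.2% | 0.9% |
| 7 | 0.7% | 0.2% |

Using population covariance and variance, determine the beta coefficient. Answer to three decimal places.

1.253

r̄p = 1.0714%,  r̄m = 0.8429%
Cov = Σ(rp − r̄p)(rm − r̄m) / 7 = 0.6369
Var(rm) = Σ(rm − r̄m)² / 7 = 0.5082
β = Cov / Var = 0.6369 / 0.5082 = 1.2532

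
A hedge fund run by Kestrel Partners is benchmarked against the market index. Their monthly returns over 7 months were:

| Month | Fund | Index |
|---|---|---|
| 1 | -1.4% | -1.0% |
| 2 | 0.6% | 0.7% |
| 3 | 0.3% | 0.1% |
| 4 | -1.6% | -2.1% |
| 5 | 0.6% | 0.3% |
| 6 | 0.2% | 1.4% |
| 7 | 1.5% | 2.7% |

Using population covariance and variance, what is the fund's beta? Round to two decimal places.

r̄p = 0.0286%,  r̄m = 0.3000%
Cov = Σ(rp − r̄p)(rm − r̄m) / 7 = 1.3800
Var(rm) = Σ(rm − r̄m)² / 7 = 2.0886
β = Cov / Var = 1.3800 / 2.0886 = 0.6607

0.66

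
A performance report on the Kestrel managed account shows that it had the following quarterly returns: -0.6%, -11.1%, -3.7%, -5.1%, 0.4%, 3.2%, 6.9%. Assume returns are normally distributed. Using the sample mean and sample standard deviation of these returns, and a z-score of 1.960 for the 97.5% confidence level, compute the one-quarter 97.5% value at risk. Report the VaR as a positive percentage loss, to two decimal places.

12.94

μ = (-0.6 − 11.1 − 3.7 − 5.1 + 0.4 + 3.2 + 6.9) / 7 = -1.4286%
Sample σ = √[Σ(r − μ)² / 6] = √[206.9943 / 6] = √34.4991 = 5.8736%
VaR = −(μ − z·σ) = −(-1.4286 − 1.960 × 5.8736) = −(-12.9409) = 12.9409%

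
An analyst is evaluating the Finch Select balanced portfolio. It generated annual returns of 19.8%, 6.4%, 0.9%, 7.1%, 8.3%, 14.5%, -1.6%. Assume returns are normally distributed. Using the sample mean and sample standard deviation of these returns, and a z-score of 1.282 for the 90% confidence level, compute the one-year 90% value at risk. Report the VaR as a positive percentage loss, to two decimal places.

1.56

r̄ = (19.8 + 6.4 + 0.9 + 7.1 + 8.3 + 14.5 − 1.6) / 7 = 7.9143%
Σ(r − r̄)² = (19.8 − 7.9143)² + (6.4 − 7.9143)² + … = 327.4686
sample σ = √(327.4686 / 6) = √54.5781 = 7.3877%
VaR = −(r̄ − z·σ) = −(7.9143 − 1.282 × 7.3877) = −(-1.5567) = 1.5567%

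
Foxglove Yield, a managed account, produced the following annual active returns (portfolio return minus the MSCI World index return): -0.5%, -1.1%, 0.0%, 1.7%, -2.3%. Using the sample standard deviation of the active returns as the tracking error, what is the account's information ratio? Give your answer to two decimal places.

-0.30

Mean return r̄ = -2.20 / 5 = -0.4400%
Σ(r − r̄)² = 8.6720; sample σ = √(8.6720/4) = 1.4724%
IR = r̄ / tracking error = -0.4400 / 1.4724 = -0.2988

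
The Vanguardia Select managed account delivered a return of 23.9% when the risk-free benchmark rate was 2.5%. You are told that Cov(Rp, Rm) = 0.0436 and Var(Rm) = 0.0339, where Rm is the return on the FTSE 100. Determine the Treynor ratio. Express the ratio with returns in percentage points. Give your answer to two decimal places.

β = Cov / Var = 0.0436 / 0.0339 = 1.2861
Treynor = (Rp − Rf) / β = (23.9% − 2.5%) / 1.2861 = 21.40 / 1.2861 = 16.6395

16.64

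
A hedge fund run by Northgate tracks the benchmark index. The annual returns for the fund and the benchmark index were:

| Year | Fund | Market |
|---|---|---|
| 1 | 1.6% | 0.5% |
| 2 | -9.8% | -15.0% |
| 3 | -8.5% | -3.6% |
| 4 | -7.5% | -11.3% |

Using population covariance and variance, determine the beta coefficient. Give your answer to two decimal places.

0.57

r̄p = -6.0500%,  r̄m = -7.3500%
Cov = Σ(rp − r̄p)(rm − r̄m) / 4 = 21.3200
Var(rm) = Σ(rm − r̄m)² / 4 = 37.4525
β = Cov / Var = 21.3200 / 37.4525 = 0.5693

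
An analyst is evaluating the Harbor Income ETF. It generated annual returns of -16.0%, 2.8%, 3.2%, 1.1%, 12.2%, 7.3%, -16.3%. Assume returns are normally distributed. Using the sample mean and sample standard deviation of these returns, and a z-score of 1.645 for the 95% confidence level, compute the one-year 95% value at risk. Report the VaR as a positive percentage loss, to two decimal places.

μ = (-16 + 2.8 + 3.2 + 1.1 + 12.2 + 7.3 − 16.3) / 7 = -5.70 / 7 = -0.8143%
Sample std dev = √[738.4686 / 6] = 11.0941%
VaR = −(μ − z·σ) = −(-0.8143 − 1.645 × 11.0941) = −(-19.0641) = 19.0641%

19.06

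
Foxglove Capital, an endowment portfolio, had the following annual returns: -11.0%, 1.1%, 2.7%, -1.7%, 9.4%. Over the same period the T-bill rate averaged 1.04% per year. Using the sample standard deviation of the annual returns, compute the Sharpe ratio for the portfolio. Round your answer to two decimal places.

r̄ = (-11 + 1.1 + 2.7 − 1.7 + 9.4) / 5 = 0.50 / 5 = 0.1000%
Sample std dev = √[220.7000 / 4] = 7.4280%
Sharpe = (r̄ − rf) / σ = (0.1000 − 1.04) / 7.4280 = -0.9400 / 7.4280 = -0.1265

-0.13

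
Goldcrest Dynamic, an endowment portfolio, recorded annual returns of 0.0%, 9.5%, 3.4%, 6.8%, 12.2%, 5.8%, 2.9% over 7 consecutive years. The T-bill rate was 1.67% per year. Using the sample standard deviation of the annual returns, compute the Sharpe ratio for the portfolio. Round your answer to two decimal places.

0.99

Mean return r̄ = 40.60 / 7 = 5.8000%
Σ(r − r̄)² = (0 − 5.8000)² + (9.5 − 5.8000)² + (3.4 − 5.8000)² + … = 103.4600
sample σ = √(103.4600 / 6) = √17.2433 = 4.1525%
Sharpe = (r̄ − rf) / σ = (5.8000 − 1.67) / 4.1525 = 4.1300 / 4.1525 = 0.9946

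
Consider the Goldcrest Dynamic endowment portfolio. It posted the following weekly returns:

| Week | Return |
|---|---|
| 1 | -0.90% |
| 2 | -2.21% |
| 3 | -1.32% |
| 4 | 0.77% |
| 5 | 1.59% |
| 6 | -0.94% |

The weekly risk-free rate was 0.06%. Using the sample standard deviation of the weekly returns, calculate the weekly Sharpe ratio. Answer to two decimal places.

-0.40

μ = (-0.9 − 2.21 − 1.32 + 0.77 + 1.59 − 0.94) / 6 = -0.5017%
Σ(r − μ)² = (-0.9 − (-0.5017))² + (-2.21 − (-0.5017))² + (-1.32 − (-0.5017))² + … = 9.9311
sample σ = √(9.9311 / 5) = √1.9862 = 1.4093%
Sharpe = (μ − rf) / σ = (-0.5017 − 0.06) / 1.4093 = -0.5617 / 1.4093 = -0.3986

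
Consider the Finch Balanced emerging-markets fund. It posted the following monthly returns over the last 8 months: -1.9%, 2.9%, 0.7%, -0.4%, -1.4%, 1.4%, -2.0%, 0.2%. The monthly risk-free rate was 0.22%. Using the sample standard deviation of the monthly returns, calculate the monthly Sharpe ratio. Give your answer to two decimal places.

r̄ = (-1.9 + 2.9 + 0.7 − 0.4 − 1.4 + 1.4 − 2 + 0.2) / 8 = -0.50 / 8 = -0.0625%
Sample std dev = √[20.5988 / 7] = 1.7154%
Sharpe = (r̄ − rf) / σ = (-0.0625 − 0.22) / 1.7154 = -0.2825 / 1.7154 = -0.1647

-0.16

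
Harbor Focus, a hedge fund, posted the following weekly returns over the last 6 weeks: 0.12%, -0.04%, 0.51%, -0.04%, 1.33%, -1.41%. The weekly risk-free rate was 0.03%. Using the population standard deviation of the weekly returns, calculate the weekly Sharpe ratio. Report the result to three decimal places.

0.059

Mean return r̄ = 0.470 / 6 = 0.0783%
Σ(r − r̄)² = (0.12 − 0.0783)² + (-0.04 − 0.0783)² + … = 3.9979
population σ = √(3.9979 / 6) = √0.6663 = 0.8163%
Sharpe = (r̄ − rf) / σ = (0.0783 − 0.03) / 0.8163 = 0.0483 / 0.8163 = 0.0592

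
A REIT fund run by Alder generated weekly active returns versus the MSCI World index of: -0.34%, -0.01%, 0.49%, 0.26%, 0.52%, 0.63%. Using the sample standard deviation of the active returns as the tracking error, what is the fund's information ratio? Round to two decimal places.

r̄ = (-0.34 − 0.01 + 0.49 + 0.26 + 0.52 + 0.63) / 6 = 0.2583%
Sample σ = √[Σ(r − r̄)² / 5] = √[0.6903 / 5] = √0.1381 = 0.3716%
IR = r̄ / tracking error = 0.2583 / 0.3716 = 0.6951

0.70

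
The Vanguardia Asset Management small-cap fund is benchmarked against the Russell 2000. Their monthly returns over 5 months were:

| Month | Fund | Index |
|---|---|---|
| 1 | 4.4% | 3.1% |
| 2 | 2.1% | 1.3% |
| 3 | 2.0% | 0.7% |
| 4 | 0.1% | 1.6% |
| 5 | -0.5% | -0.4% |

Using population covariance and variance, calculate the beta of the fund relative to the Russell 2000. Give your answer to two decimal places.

r̄p = 1.6200%,  r̄m = 1.2600%
Cov = Σ(rp − r̄p)(rm − r̄m) / 5 = 1.5848
Var(rm) = Σ(rm − r̄m)² / 5 = 1.3144
β = Cov / Var = 1.5848 / 1.3144 = 1.2057

1.21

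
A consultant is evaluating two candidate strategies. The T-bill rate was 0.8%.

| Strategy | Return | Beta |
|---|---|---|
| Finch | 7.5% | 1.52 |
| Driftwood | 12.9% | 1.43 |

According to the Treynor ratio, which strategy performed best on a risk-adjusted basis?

Driftwood

Finch: Treynor = (7.5% − 0.8%) / 1.52 = 4.408
Driftwood: Treynor = (12.9% − 0.8%) / 1.43 = 8.462
Highest: Driftwood (8.462).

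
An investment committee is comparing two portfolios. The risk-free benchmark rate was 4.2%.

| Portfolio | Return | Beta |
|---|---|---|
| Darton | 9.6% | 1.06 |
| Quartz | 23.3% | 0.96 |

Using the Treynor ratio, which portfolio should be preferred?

Quartz

Darton: Treynor = (9.6% − 4.2%) / 1.06 = 5.094
Quartz: Treynor = (23.3% − 4.2%) / 0.96 = 19.896
Highest: Quartz (19.896).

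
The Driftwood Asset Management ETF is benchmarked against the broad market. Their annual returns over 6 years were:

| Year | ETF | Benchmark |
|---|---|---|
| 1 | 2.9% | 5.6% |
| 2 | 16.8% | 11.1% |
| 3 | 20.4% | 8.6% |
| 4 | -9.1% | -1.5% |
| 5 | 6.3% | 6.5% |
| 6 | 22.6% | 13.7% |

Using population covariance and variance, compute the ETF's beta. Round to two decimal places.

2.20

r̄p = 9.9833%,  r̄m = 7.3333%
Cov = Σ(rp − r̄p)(rm − r̄m) / 6 = 50.5189
Var(rm) = Σ(rm − r̄m)² / 6 = 23.0089
β = Cov / Var = 50.5189 / 23.0089 = 2.1956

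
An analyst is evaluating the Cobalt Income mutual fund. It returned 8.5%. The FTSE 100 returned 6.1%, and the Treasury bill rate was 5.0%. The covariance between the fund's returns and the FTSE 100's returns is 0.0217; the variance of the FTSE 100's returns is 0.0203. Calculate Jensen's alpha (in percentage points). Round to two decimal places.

2.32

β = Cov / Var = 0.0217 / 0.0203 = 1.0690
E[R] = Rf + β(Rm − Rf) = 5.0% + 1.0690 × (6.1% − 5.0%) = 6.1759%
α = Rp − E[R] = 8.5% − 6.1759% = 2.3241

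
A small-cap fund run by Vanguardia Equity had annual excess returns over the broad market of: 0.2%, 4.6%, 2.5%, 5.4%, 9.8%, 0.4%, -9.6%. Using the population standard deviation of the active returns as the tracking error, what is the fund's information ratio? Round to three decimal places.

0.339

μ = (0.2 + 4.6 + 2.5 + 5.4 + 9.8 + 0.4 − 9.6) / 7 = 13.30 / 7 = 1.9000%
Σ(r − μ)² = (0.2 − 1.9000)² + (4.6 − 1.9000)² + … = 219.7000
σ = √[219.7000 / 7] = 5.6023%
IR = μ / tracking error = 1.9000 / 5.6023 = 0.3391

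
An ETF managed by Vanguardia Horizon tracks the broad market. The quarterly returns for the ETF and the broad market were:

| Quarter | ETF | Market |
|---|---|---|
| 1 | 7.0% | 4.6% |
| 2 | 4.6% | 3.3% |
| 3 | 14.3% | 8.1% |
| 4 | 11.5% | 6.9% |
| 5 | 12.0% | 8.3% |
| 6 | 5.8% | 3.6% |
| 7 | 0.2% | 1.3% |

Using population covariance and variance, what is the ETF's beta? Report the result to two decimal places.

r̄p = 7.9143%,  r̄m = 5.1571%
Cov = Σ(rp − r̄p)(rm − r̄m) / 7 = 11.0849
Var(rm) = Σ(rm − r̄m)² / 7 = 6.0910
β = Cov / Var = 11.0849 / 6.0910 = 1.8199

1.82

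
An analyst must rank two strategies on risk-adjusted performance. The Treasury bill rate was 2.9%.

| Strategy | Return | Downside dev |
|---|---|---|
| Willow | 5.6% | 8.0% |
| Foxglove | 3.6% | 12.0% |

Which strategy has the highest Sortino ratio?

Willow: Sortino ratio = (5.6% − 2.9%) / 8.0% = 0.338
Foxglove: Sortino ratio = (3.6% − 2.9%) / 12.0% = 0.058
Highest: Willow (0.338).

Willow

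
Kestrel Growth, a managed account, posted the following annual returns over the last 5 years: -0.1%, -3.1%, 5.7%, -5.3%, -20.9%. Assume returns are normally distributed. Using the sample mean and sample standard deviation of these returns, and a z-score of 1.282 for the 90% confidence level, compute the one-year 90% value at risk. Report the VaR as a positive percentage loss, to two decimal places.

r̄ = (-0.1 − 3.1 + 5.7 − 5.3 − 20.9) / 5 = -23.70 / 5 = -4.7400%
Σ(r − r̄)² = 394.6720; sample σ = √(394.6720/4) = 9.9332%
VaR = −(r̄ − z·σ) = −(-4.7400 − 1.282 × 9.9332) = −(-17.4744) = 17.4744%

17.47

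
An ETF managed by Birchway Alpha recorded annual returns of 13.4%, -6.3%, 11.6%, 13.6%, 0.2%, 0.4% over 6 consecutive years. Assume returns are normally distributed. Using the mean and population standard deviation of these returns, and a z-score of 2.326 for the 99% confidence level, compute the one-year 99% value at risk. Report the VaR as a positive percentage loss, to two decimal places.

12.50

Mean return μ = 32.90 / 6 = 5.4833%
Population std dev = √[358.5683 / 6] = 7.7305%
VaR = −(μ − z·σ) = −(5.4833 − 2.326 × 7.7305) = −(-12.4978) = 12.4978%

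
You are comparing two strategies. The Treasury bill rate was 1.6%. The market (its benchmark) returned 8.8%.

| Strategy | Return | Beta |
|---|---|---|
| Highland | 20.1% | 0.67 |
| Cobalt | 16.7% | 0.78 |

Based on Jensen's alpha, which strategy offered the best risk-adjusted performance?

Highland: α = 20.1% − [1.6% + 0.67 × (8.8% − 1.6%)] = 13.676
Cobalt: α = 16.7% − [1.6% + 0.78 × (8.8% − 1.6%)] = 9.484
Highest: Highland (13.676).

Highland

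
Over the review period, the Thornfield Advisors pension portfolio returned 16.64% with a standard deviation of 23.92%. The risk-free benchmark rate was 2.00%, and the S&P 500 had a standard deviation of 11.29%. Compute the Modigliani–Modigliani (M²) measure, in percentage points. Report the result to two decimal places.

Sharpe = (Rp − Rf) / σp = (16.64% − 2.00%) / 23.92% = 0.6120
M² = Rf + Sharpe × σm = 2.00% + 0.6120 × 11.29% = 8.9095%

8.91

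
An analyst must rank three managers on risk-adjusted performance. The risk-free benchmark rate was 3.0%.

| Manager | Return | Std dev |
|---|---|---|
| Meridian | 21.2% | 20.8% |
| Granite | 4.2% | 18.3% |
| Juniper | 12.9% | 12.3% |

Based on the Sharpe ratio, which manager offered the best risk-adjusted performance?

Meridian

Meridian: Sharpe ratio = (21.2% − 3.0%) / 20.8% = 0.875
Granite: Sharpe ratio = (4.2% − 3.0%) / 18.3% = 0.066
Juniper: Sharpe ratio = (12.9% − 3.0%) / 12.3% = 0.805
Highest: Meridian (0.875).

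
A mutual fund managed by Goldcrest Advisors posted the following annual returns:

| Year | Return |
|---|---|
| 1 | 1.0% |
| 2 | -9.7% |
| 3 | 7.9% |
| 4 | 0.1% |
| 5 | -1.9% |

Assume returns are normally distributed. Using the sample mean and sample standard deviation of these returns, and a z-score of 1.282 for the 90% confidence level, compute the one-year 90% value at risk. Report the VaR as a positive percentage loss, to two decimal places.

8.62

Mean return r̄ = -2.60 / 5 = -0.5200%
Σ(r − r̄)² = (1 − (-0.5200))² + (-9.7 − (-0.5200))² + (7.9 − (-0.5200))² + … = 159.7680
σ = √[159.7680 / 4] = 6.3200%
VaR = −(r̄ − z·σ) = −(-0.5200 − 1.282 × 6.3200) = −(-8.6222) = 8.6222%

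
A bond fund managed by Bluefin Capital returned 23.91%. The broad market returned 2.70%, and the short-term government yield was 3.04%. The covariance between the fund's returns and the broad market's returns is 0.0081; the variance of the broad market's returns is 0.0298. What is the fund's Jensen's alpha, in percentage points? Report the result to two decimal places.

β = Cov / Var = 0.0081 / 0.0298 = 0.2718
E[R] = Rf + β(Rm − Rf) = 3.04% + 0.2718 × (2.70% − 3.04%) = 2.9476%
α = Rp − E[R] = 23.91% − 2.9476% = 20.9624

20.96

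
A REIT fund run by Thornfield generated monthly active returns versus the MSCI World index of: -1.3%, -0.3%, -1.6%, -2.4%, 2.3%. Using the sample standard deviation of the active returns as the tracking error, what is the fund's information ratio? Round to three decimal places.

-0.363

μ = (-1.3 − 0.3 − 1.6 − 2.4 + 2.3) / 5 = -0.6600%
Sample σ = √[Σ(r − μ)² / 4] = √[13.2120 / 4] = √3.3030 = 1.8174%
IR = μ / tracking error = -0.6600 / 1.8174 = -0.3632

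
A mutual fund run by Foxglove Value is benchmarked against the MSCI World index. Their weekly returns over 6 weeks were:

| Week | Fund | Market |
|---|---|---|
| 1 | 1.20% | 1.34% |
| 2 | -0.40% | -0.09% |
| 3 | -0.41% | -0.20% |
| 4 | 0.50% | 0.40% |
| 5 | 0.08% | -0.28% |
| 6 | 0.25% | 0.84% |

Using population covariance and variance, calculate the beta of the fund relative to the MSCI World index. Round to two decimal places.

0.81

r̄p = 0.2033%,  r̄m = 0.3350%
Cov = Σ(rp − r̄p)(rm − r̄m) / 6 = 0.2842
Var(rm) = Σ(rm − r̄m)² / 6 = 0.3524
β = Cov / Var = 0.2842 / 0.3524 = 0.8065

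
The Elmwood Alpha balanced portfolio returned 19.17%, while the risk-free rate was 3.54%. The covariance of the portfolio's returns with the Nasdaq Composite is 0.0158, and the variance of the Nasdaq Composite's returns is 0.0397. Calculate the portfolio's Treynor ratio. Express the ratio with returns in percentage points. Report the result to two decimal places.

β = Cov / Var = 0.0158 / 0.0397 = 0.3980
Treynor = (Rp − Rf) / β = (19.17% − 3.54%) / 0.3980 = 15.63 / 0.3980 = 39.2714

39.27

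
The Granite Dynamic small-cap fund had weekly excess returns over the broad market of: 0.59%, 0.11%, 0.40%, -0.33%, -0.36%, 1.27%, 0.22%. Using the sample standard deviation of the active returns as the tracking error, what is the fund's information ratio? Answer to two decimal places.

Mean return μ = 1.900 / 7 = 0.2714%
Σ(r − μ)² = (0.59 − 0.2714)² + (0.11 − 0.2714)² + … = 1.9043
σ = √[1.9043 / 6] = 0.5634%
IR = μ / tracking error = 0.2714 / 0.5634 = 0.4817

0.48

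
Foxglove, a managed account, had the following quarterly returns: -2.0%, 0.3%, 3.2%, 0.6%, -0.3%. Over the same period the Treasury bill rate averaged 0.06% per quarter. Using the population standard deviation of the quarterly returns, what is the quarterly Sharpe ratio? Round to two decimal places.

r̄ = (-2 + 0.3 + 3.2 + 0.6 − 0.3) / 5 = 0.3600%
Population σ = √[Σ(r − r̄)² / 5] = √[14.1320 / 5] = √2.8264 = 1.6812%
Sharpe = (r̄ − rf) / σ = (0.3600 − 0.06) / 1.6812 = 0.3000 / 1.6812 = 0.1784

0.18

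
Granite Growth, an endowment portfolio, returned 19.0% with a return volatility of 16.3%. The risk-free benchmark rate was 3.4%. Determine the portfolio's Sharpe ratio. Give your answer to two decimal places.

Sharpe = (Rp − Rf) / σp = (19.0% − 3.4%) / 16.3% = 15.60% / 16.3% = 0.9571

0.96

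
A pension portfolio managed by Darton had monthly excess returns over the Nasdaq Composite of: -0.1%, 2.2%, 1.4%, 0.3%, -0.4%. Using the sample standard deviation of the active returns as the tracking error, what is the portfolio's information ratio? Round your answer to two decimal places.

r̄ = (-0.1 + 2.2 + 1.4 + 0.3 − 0.4) / 5 = 3.40 / 5 = 0.6800%
Σ(r − r̄)² = (-0.1 − 0.6800)² + (2.2 − 0.6800)² + (1.4 − 0.6800)² + … = 4.7480
σ = √[4.7480 / 4] = 1.0895%
IR = r̄ / tracking error = 0.6800 / 1.0895 = 0.6241

0.62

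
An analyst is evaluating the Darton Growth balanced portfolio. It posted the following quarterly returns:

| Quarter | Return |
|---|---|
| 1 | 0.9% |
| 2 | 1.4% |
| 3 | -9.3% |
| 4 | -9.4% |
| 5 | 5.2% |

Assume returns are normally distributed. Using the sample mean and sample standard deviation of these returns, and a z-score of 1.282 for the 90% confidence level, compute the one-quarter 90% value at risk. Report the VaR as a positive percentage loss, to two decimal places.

r̄ = (0.9 + 1.4 − 9.3 − 9.4 + 5.2) / 5 = -11.20 / 5 = -2.2400%
Sample std dev = √[179.5720 / 4] = 6.7002%
VaR = −(r̄ − z·σ) = −(-2.2400 − 1.282 × 6.7002) = −(-10.8297) = 10.8297%

10.83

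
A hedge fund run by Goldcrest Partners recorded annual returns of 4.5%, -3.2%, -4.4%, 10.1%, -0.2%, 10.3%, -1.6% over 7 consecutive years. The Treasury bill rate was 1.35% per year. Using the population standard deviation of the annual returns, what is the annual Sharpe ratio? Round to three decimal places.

0.152

r̄ = (4.5 − 3.2 − 4.4 + 10.1 − 0.2 + 10.3 − 1.6) / 7 = 2.2143%
Σ(r − r̄)² = 226.2286; population σ = √(226.2286/7) = 5.6849%
Sharpe = (r̄ − rf) / σ = (2.2143 − 1.35) / 5.6849 = 0.8643 / 5.6849 = 0.1520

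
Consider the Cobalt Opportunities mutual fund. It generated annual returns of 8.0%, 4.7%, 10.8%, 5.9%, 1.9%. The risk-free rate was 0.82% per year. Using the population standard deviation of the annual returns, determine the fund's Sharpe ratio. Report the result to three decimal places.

r̄ = (8 + 4.7 + 10.8 + 5.9 + 1.9) / 5 = 6.2600%
Σ(r − r̄)² = 45.2120; population σ = √(45.2120/5) = 3.0071%
Sharpe = (r̄ − rf) / σ = (6.2600 − 0.82) / 3.0071 = 5.4400 / 3.0071 = 1.8091

1.809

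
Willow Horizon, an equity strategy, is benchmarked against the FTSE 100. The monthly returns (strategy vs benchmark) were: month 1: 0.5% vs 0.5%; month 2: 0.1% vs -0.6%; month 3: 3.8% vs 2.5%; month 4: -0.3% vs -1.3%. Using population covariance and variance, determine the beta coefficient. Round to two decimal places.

r̄p = 1.0250%,  r̄m = 0.2750%
Cov = Σ(rp − r̄p)(rm − r̄m) / 4 = 2.2381
Var(rm) = Σ(rm − r̄m)² / 4 = 2.0619
β = Cov / Var = 2.2381 / 2.0619 = 1.0855

1.09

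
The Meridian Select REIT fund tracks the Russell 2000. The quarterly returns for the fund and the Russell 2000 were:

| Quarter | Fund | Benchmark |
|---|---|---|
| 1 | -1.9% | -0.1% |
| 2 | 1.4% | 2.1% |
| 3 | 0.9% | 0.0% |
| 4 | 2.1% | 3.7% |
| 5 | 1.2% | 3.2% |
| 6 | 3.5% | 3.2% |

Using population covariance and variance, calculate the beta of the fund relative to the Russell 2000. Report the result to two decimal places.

0.80

r̄p = 1.2000%,  r̄m = 2.0167%
Cov = Σ(rp − r̄p)(rm − r̄m) / 6 = 1.9033
Var(rm) = Σ(rm − r̄m)² / 6 = 2.3647
β = Cov / Var = 1.9033 / 2.3647 = 0.8049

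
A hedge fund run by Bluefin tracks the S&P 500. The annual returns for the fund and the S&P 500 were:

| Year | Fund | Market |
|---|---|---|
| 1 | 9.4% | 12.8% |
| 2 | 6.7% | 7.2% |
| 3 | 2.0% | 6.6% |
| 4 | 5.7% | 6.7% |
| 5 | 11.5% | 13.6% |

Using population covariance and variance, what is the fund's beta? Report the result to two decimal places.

0.92

r̄p = 7.0600%,  r̄m = 9.3800%
Cov = Σ(rp − r̄p)(rm − r̄m) / 5 = 9.0472
Var(rm) = Σ(rm − r̄m)² / 5 = 9.8336
β = Cov / Var = 9.0472 / 9.8336 = 0.9200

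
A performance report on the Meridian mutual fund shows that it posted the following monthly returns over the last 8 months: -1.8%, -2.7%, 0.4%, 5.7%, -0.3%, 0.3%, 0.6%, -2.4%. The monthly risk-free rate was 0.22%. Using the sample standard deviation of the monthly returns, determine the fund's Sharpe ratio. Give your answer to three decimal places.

-0.092

r̄ = (-1.8 − 2.7 + 0.4 + 5.7 − 0.3 + 0.3 + 0.6 − 2.4) / 8 = -0.0250%
Σ(r − r̄)² = 49.4750; sample σ = √(49.4750/7) = 2.6585%
Sharpe = (r̄ − rf) / σ = (-0.0250 − 0.22) / 2.6585 = -0.2450 / 2.6585 = -0.0922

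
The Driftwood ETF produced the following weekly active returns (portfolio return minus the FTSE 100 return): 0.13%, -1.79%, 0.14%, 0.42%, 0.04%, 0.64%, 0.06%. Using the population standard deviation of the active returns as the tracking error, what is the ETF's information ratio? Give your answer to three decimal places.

μ = (0.13 − 1.79 + 0.14 + 0.42 + 0.04 + 0.64 + 0.06) / 7 = -0.360 / 7 = -0.0514%
Σ(r − μ)² = 3.8133; population σ = √(3.8133/7) = 0.7381%
IR = μ / tracking error = -0.0514 / 0.7381 = -0.0696

-0.070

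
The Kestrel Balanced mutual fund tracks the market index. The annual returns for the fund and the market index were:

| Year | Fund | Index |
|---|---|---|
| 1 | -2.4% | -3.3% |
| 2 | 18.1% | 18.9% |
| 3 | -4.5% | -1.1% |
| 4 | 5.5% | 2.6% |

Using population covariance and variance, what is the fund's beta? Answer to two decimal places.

0.98

r̄p = 4.1750%,  r̄m = 4.2750%
Cov = Σ(rp − r̄p)(rm − r̄m) / 4 = 74.4669
Var(rm) = Σ(rm − r̄m)² / 4 = 75.7419
β = Cov / Var = 74.4669 / 75.7419 = 0.9832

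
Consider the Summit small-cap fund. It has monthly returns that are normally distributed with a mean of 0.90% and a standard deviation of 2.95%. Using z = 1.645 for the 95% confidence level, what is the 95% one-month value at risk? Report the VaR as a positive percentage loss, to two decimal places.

VaR (as % loss) = −(μ − z·σ) = −(0.90% − 1.645 × 2.95%) = −(-3.95275%) = 3.95275%

3.95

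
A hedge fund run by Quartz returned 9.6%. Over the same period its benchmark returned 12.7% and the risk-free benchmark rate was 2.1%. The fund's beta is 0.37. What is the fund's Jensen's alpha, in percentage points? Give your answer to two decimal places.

3.58

CAPM expected return = Rf + β(Rm − Rf) = 2.1% + 0.37 × (12.7% − 2.1%) = 2.1 + 0.37 × 10.60 = 6.0220%
Jensen's α = Rp − E[R] = 9.6% − 6.0220% = 3.5780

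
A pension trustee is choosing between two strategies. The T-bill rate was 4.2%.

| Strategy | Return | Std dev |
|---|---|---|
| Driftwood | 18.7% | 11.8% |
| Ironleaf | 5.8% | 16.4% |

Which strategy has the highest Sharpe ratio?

Driftwood: Sharpe ratio = (18.7% − 4.2%) / 11.8% = 1.229
Ironleaf: Sharpe ratio = (5.8% − 4.2%) / 16.4% = 0.098
Highest: Driftwood (1.229).

Driftwood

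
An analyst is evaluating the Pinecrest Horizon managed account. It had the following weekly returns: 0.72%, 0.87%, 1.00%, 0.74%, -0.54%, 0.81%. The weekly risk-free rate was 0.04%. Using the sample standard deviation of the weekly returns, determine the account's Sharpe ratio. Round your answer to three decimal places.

0.987

Mean return r̄ = 3.600 / 6 = 0.6000%
Sample std dev = √[1.6106 / 5] = 0.5676%
Sharpe = (r̄ − rf) / σ = (0.6000 − 0.04) / 0.5676 = 0.5600 / 0.5676 = 0.9866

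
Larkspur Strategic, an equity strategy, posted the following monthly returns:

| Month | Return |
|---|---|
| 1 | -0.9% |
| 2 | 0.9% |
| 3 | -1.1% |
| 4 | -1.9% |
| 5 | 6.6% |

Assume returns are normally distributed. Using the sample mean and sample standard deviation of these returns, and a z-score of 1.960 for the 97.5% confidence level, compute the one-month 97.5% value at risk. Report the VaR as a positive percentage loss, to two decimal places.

6.03

r̄ = (-0.9 + 0.9 − 1.1 − 1.9 + 6.6) / 5 = 0.7200%
Σ(r − r̄)² = (-0.9 − 0.7200)² + (0.9 − 0.7200)² + (-1.1 − 0.7200)² + … = 47.4080
σ = √[47.4080 / 4] = 3.4427%
VaR = −(r̄ − z·σ) = −(0.7200 − 1.960 × 3.4427) = −(-6.0277) = 6.0277%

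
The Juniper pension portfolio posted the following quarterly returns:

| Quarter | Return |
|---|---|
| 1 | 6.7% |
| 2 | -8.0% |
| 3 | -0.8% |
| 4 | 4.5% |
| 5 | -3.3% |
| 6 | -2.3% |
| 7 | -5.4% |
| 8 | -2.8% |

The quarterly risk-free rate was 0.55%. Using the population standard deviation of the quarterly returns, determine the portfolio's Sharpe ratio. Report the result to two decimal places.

Mean return μ = -11.40 / 8 = -1.4250%
Population σ = √[Σ(r − μ)² / 8] = √[166.7150 / 8] = √20.8394 = 4.5650%
Sharpe = (μ − rf) / σ = (-1.4250 − 0.55) / 4.5650 = -1.9750 / 4.5650 = -0.4326

-0.43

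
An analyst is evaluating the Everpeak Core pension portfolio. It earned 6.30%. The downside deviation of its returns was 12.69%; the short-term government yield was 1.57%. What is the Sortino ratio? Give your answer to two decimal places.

Sortino = (Rp − Rf) / σd = (6.30% − 1.57%) / 12.69% = 4.73% / 12.69% = 0.3727

0.37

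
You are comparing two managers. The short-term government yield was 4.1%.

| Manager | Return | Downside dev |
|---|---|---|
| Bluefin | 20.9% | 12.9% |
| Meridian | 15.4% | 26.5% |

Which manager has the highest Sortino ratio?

Bluefin: Sortino ratio = (20.9% − 4.1%) / 12.9% = 1.302
Meridian: Sortino ratio = (15.4% − 4.1%) / 26.5% = 0.426
Highest: Bluefin (1.302).

Bluefin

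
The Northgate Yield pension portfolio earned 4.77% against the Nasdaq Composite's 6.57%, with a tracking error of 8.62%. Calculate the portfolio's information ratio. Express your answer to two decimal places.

-0.21

IR = (Rp − Rb) / TE = (4.77% − 6.57%) / 8.62% = -1.80% / 8.62% = -0.2088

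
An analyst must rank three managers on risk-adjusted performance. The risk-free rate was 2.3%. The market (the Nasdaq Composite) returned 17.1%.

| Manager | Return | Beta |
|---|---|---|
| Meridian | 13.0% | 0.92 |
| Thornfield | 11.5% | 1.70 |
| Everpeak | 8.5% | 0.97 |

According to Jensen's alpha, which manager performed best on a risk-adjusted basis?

Meridian: α = 13.0% − [2.3% + 0.92 × (17.1% − 2.3%)] = -2.916
Thornfield: α = 11.5% − [2.3% + 1.70 × (17.1% − 2.3%)] = -15.960
Everpeak: α = 8.5% − [2.3% + 0.97 × (17.1% − 2.3%)] = -8.156
Highest: Meridian (-2.916).

Meridian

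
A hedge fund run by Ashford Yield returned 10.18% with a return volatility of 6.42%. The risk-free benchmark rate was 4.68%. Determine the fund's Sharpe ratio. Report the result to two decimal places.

Sharpe = (Rp − Rf) / σp = (10.18% − 4.68%) / 6.42% = 5.50% / 6.42% = 0.8567

0.86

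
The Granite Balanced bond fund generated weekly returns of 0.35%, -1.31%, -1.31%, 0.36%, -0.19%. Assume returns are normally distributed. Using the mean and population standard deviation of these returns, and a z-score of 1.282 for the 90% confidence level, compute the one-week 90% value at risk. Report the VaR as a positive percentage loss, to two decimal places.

1.39

Mean return μ = -2.100 / 5 = -0.4200%
Σ(r − μ)² = (0.35 − (-0.4200))² + (-1.31 − (-0.4200))² + (-1.31 − (-0.4200))² + … = 2.8384
σ = √[2.8384 / 5] = 0.7534%
VaR = −(μ − z·σ) = −(-0.4200 − 1.282 × 0.7534) = −(-1.3859) = 1.3859%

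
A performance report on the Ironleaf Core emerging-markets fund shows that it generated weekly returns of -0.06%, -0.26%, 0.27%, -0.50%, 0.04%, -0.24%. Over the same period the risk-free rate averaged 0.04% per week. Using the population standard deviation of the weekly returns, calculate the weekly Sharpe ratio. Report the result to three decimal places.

r̄ = (-0.06 − 0.26 + 0.27 − 0.5 + 0.04 − 0.24) / 6 = -0.1250%
Population std dev = √[0.3596 / 6] = 0.2448%
Sharpe = (r̄ − rf) / σ = (-0.1250 − 0.04) / 0.2448 = -0.1650 / 0.2448 = -0.6740

-0.674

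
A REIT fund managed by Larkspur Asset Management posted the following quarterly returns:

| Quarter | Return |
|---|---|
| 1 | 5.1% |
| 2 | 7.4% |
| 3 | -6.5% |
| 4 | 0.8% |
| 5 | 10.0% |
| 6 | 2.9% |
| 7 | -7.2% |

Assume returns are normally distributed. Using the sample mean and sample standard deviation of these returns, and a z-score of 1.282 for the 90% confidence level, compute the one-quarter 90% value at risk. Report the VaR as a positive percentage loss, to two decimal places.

6.68

r̄ = (5.1 + 7.4 − 6.5 + 0.8 + 10 + 2.9 − 7.2) / 7 = 12.50 / 7 = 1.7857%
Σ(r − r̄)² = (5.1 − 1.7857)² + (7.4 − 1.7857)² + … = 261.5886
sample σ = √(261.5886 / 6) = √43.5981 = 6.6029%
VaR = −(r̄ − z·σ) = −(1.7857 − 1.282 × 6.6029) = −(-6.6792) = 6.6792%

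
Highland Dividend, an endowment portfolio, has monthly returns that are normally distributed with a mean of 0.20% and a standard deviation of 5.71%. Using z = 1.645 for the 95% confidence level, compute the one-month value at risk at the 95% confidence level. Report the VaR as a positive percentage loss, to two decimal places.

VaR (as % loss) = −(μ − z·σ) = −(0.20% − 1.645 × 5.71%) = −(-9.19295%) = 9.19295%

9.19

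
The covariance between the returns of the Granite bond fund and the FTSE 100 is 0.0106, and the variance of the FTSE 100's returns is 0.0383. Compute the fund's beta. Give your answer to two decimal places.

β = Cov(Rp, Rm) / Var(Rm) = 0.0106 / 0.0383 = 0.2768

0.28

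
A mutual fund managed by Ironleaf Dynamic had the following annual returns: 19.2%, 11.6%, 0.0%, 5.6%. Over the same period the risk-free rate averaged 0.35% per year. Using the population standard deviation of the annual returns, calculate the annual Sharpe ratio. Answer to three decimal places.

1.227

r̄ = (19.2 + 11.6 + 0 + 5.6) / 4 = 36.40 / 4 = 9.1000%
Σ(r − r̄)² = (19.2 − 9.1000)² + (11.6 − 9.1000)² + (0 − 9.1000)² + … = 203.3200
σ = √[203.3200 / 4] = 7.1295%
Sharpe = (r̄ − rf) / σ = (9.1000 − 0.35) / 7.1295 = 8.7500 / 7.1295 = 1.2273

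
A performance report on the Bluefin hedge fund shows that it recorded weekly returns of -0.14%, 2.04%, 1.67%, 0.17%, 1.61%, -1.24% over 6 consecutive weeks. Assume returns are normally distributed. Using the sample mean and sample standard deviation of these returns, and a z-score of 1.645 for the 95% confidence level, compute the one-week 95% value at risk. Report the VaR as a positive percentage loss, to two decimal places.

1.44

μ = (-0.14 + 2.04 + 1.67 + 0.17 + 1.61 − 1.24) / 6 = 4.110 / 6 = 0.6850%
Σ(r − μ)² = 8.3134; sample σ = √(8.3134/5) = 1.2894%
VaR = −(μ − z·σ) = −(0.6850 − 1.645 × 1.2894) = −(-1.4361) = 1.4361%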